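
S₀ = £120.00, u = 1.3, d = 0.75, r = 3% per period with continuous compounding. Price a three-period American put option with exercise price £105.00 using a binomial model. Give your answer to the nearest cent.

Risk-neutral probability p = (e^0.03 − 0.75)/(1.3 − 0.75) = 0.2805/0.5500 = 0.5099
Terminal stock prices: S_uuu = 263.6, S_uud = 152.1, S_udd = 87.75, S_ddd = 50.62
Terminal payoffs (K − S): max(-158.6, 0) = 0, max(-47.1, 0) = 0, max(17.25, 0) = 17.25, max(54.38, 0) = 54.38
Node uu (S = 202.8): continuation = e^(−0.03)·[0.5099·0.0000 + 0.4901·0.0000] = 0.0000; exercise value = 0.0000 ≤ continuation, so V_uu = 0.0000
Node ud (S = 117): continuation = e^(−0.03)·[0.5099·0.0000 + 0.4901·17.2500] = 8.2041; exercise value = 0.0000 ≤ continuation, so V_ud = 8.2041
Node dd (S = 67.5): continuation = e^(−0.03)·[0.5099·17.2500 + 0.4901·54.3750] = 34.3968; exercise value = 37.5000 > continuation, so V_dd = 37.5000 (exercise)
Node u (S = 156): continuation = e^(−0.03)·[0.5099·0.0000 + 0.4901·8.2041] = 3.9018; exercise value = 0.0000 ≤ continuation, so V_u = 3.9018
Node d (S = 90): continuation = e^(−0.03)·[0.5099·8.2041 + 0.4901·37.5000] = 21.8947; exercise value = 15.0000 ≤ continuation, so V_d = 21.8947
Node 0 (S = 120): continuation = e^(−0.03)·[0.5099·3.9018 + 0.4901·21.8947] = 12.3439; exercise value = 0.0000 ≤ continuation, so V_0 = 12.3439

£12.34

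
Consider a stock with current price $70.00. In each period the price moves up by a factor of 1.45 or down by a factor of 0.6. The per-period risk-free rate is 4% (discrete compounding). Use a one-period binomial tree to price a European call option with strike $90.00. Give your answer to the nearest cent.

$5.72

Risk-neutral probability p = (1 + 0.04 − 0.6)/(1.45 − 0.6) = 0.4400/0.8500 = 0.5176
Terminal stock prices: S_u = 101.5, S_d = 42
Terminal payoffs (S − K): max(11.5, 0) = 11.5, max(-48, 0) = 0
Node 0 (S = 70): V_0 = 1/1.04·[0.5176·11.5000 + 0.4824·0.0000] = 5.7240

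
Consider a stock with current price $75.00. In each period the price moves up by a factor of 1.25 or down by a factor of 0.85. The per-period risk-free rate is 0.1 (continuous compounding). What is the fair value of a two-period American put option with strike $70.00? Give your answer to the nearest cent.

$2.05

Risk-neutral probability p = (e^0.1 − 0.85)/(1.25 − 0.85) = 0.2552/0.4000 = 0.6379
Terminal stock prices: S_uu = 117.2, S_ud = 79.69, S_dd = 54.19
Terminal payoffs (K − S): max(-47.19, 0) = 0, max(-9.688, 0) = 0, max(15.81, 0) = 15.81
Node u (S = 93.75): continuation = e^(−0.1)·[0.6379·0.0000 + 0.3621·0.0000] = 0.0000; exercise value = 0.0000 ≤ continuation, so V_u = 0.0000
Node d (S = 63.75): continuation = e^(−0.1)·[0.6379·0.0000 + 0.3621·15.8125] = 5.1804; exercise value = 6.2500 > continuation, so V_d = 6.2500 (exercise)
Node 0 (S = 75): continuation = e^(−0.1)·[0.6379·0.0000 + 0.3621·6.2500] = 2.0476; exercise value = 0.0000 ≤ continuation, so V_0 = 2.0476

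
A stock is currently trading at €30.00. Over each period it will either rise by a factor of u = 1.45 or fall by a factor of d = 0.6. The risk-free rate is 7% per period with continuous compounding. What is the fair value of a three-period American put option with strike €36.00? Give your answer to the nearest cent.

Risk-neutral probability p = (e^0.07 − 0.6)/(1.45 − 0.6) = 0.4725/0.8500 = 0.5559
Terminal stock prices: S_uuu = 91.46, S_uud = 37.84, S_udd = 15.66, S_ddd = 6.48
Terminal payoffs (K − S): max(-55.46, 0) = 0, max(-1.845, 0) = 0, max(20.34, 0) = 20.34, max(29.52, 0) = 29.52
Node uu (S = 63.08): continuation = e^(−0.07)·[0.5559·0.0000 + 0.4441·0.0000] = 0.0000; exercise value = 0.0000 ≤ continuation, so V_uu = 0.0000
Node ud (S = 26.1): continuation = e^(−0.07)·[0.5559·0.0000 + 0.4441·20.3400] = 8.4225; exercise value = 9.9000 > continuation, so V_ud = 9.9000 (exercise)
Node dd (S = 10.8): continuation = e^(−0.07)·[0.5559·20.3400 + 0.4441·29.5200] = 22.7662; exercise value = 25.2000 > continuation, so V_dd = 25.2000 (exercise)
Node u (S = 43.5): continuation = e^(−0.07)·[0.5559·0.0000 + 0.4441·9.9000] = 4.0994; exercise value = 0.0000 ≤ continuation, so V_u = 4.0994
Node d (S = 18): continuation = e^(−0.07)·[0.5559·9.9000 + 0.4441·25.2000] = 15.5662; exercise value = 18.0000 > continuation, so V_d = 18.0000 (exercise)
Node 0 (S = 30): continuation = e^(−0.07)·[0.5559·4.0994 + 0.4441·18.0000] = 9.5783; exercise value = 6.0000 ≤ continuation, so V_0 = 9.5783

€9.58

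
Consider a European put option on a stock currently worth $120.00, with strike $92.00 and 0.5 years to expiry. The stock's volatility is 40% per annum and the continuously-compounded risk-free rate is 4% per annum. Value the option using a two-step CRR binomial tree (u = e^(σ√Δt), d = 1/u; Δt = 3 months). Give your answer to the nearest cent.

CRR parameters: u = e^(σ√Δt) = e^(0.4·√0.25) = 1.2214, d = 1/u = 0.8187
Per-period rate: rΔt = 0.04·0.25 = 0.01, so R = e^0.01 = 1.0101
Risk-neutral probability p = (e^0.01 − 0.8187)/(1.2214 − 0.8187) = 0.1913/0.4027 = 0.4751
Terminal stock prices: S_uu = 179, S_ud = 120, S_dd = 80.44
Terminal payoffs (K − S): max(-87.02, 0) = 0, max(-28, 0) = 0, max(11.56, 0) = 11.56
Node u (S = 146.6): V_u = e^(−0.01)·[0.4751·0.0000 + 0.5249·0.0000] = 0.0000
Node d (S = 98.25): V_d = e^(−0.01)·[0.4751·0.0000 + 0.5249·11.5616] = 6.0080
Node 0 (S = 120): V_0 = e^(−0.01)·[0.4751·0.0000 + 0.5249·6.0080] = 3.1221

$3.12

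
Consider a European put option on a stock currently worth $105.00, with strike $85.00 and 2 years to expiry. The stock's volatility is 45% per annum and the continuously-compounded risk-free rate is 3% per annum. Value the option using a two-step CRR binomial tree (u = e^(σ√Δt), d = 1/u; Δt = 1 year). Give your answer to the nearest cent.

CRR parameters: u = e^(σ√Δt) = e^(0.45·√1) = 1.5683, d = 1/u = 0.6376
Per-period rate: rΔt = 0.03·1 = 0.03, so R = e^0.03 = 1.0305
Risk-neutral probability p = (e^0.03 − 0.6376)/(1.5683 − 0.6376) = 0.3928/0.9307 = 0.4221
Terminal stock prices: S_uu = 258.3, S_ud = 105, S_dd = 42.69
Terminal payoffs (K − S): max(-173.3, 0) = 0, max(-20, 0) = 0, max(42.31, 0) = 42.31
Node u (S = 164.7): V_u = e^(−0.03)·[0.4221·0.0000 + 0.5779·0.0000] = 0.0000
Node d (S = 66.95): V_d = e^(−0.03)·[0.4221·0.0000 + 0.5779·42.3102] = 23.7291
Node 0 (S = 105): V_0 = e^(−0.03)·[0.4221·0.0000 + 0.5779·23.7291] = 13.3081

$13.31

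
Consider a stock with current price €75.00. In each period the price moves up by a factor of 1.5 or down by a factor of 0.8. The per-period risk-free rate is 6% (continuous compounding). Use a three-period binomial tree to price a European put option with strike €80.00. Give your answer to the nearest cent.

Risk-neutral probability p = (e^0.06 − 0.8)/(1.5 − 0.8) = 0.2618/0.7000 = 0.3741
Terminal stock prices: S_uuu = 253.1, S_uud = 135, S_udd = 72, S_ddd = 38.4
Terminal payoffs (K − S): max(-173.1, 0) = 0, max(-55, 0) = 0, max(8, 0) = 8, max(41.6, 0) = 41.6
Node uu (S = 168.8): V_uu = e^(−0.06)·[0.3741·0.0000 + 0.6259·0.0000] = 0.0000
Node ud (S = 90): V_ud = e^(−0.06)·[0.3741·0.0000 + 0.6259·8.0000] = 4.7160
Node dd (S = 48): V_dd = e^(−0.06)·[0.3741·8.0000 + 0.6259·41.6000] = 27.3412
Node u (S = 112.5): V_u = e^(−0.06)·[0.3741·0.0000 + 0.6259·4.7160] = 2.7800
Node d (S = 60): V_d = e^(−0.06)·[0.3741·4.7160 + 0.6259·27.3412] = 17.7788
Node 0 (S = 75): V_0 = e^(−0.06)·[0.3741·2.7800 + 0.6259·17.7788] = 11.4598

€11.46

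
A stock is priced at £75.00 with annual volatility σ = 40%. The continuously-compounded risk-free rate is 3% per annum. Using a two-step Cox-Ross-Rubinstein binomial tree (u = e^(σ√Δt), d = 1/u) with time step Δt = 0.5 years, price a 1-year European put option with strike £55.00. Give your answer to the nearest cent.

£3.56

CRR parameters: u = e^(σ√Δt) = e^(0.4·√0.5) = 1.3269, d = 1/u = 0.7536
Per-period rate: rΔt = 0.03·0.5 = 0.015, so R = e^0.015 = 1.0151
Risk-neutral probability p = (e^0.015 − 0.7536)/(1.3269 − 0.7536) = 0.2615/0.5733 = 0.4561
Terminal stock prices: S_uu = 132, S_ud = 75, S_dd = 42.6
Terminal payoffs (K − S): max(-77.05, 0) = 0, max(-20, 0) = 0, max(12.4, 0) = 12.4
Node u (S = 99.52): V_u = e^(−0.015)·[0.4561·0.0000 + 0.5439·0.0000] = 0.0000
Node d (S = 56.52): V_d = e^(−0.015)·[0.4561·0.0000 + 0.5439·12.4022] = 6.6449
Node 0 (S = 75): V_0 = e^(−0.015)·[0.4561·0.0000 + 0.5439·6.6449] = 3.5602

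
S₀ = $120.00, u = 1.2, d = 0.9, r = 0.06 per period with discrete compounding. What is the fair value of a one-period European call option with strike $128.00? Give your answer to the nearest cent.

$8.05

Risk-neutral probability p = (1 + 0.06 − 0.9)/(1.2 − 0.9) = 0.1600/0.3000 = 0.5333
Terminal stock prices: S_u = 144, S_d = 108
Terminal payoffs (S − K): max(16, 0) = 16, max(-20, 0) = 0
Node 0 (S = 120): V_0 = 1/1.06·[0.5333·16.0000 + 0.4667·0.0000] = 8.0503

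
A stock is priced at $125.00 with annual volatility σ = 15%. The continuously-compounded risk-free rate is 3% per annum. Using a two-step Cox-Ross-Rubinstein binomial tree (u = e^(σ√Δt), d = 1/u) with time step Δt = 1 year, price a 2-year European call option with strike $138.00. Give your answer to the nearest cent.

CRR parameters: u = e^(σ√Δt) = e^(0.15·√1) = 1.1618, d = 1/u = 0.8607
Per-period rate: rΔt = 0.03·1 = 0.03, so R = e^0.03 = 1.0305
Risk-neutral probability p = (e^0.03 − 0.8607)/(1.1618 − 0.8607) = 0.1697/0.3011 = 0.5637
Terminal stock prices: S_uu = 168.7, S_ud = 125, S_dd = 92.6
Terminal payoffs (S − K): max(30.73, 0) = 30.73, max(-13, 0) = 0, max(-45.4, 0) = 0
Node u (S = 145.2): V_u = e^(−0.03)·[0.5637·30.7324 + 0.4363·0.0000] = 16.8120
Node d (S = 107.6): V_d = e^(−0.03)·[0.5637·0.0000 + 0.4363·0.0000] = 0.0000
Node 0 (S = 125): V_0 = e^(−0.03)·[0.5637·16.8120 + 0.4363·0.0000] = 9.1969

$9.20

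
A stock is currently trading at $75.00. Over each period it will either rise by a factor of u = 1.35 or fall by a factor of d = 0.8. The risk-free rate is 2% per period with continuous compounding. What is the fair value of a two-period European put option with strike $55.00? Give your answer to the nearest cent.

Risk-neutral probability p = (e^0.02 − 0.8)/(1.35 − 0.8) = 0.2202/0.5500 = 0.4004
Terminal stock prices: S_uu = 136.7, S_ud = 81, S_dd = 48
Terminal payoffs (K − S): max(-81.69, 0) = 0, max(-26, 0) = 0, max(7, 0) = 7
Node u (S = 101.2): V_u = e^(−0.02)·[0.4004·0.0000 + 0.5996·0.0000] = 0.0000
Node d (S = 60): V_d = e^(−0.02)·[0.4004·0.0000 + 0.5996·7.0000] = 4.1143
Node 0 (S = 75): V_0 = e^(−0.02)·[0.4004·0.0000 + 0.5996·4.1143] = 2.4182

$2.42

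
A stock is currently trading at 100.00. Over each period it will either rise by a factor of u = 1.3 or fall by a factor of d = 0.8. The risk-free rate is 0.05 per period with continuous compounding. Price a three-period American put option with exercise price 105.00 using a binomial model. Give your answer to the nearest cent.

14.16

Risk-neutral probability p = (e^0.05 − 0.8)/(1.3 − 0.8) = 0.2513/0.5000 = 0.5025
Terminal stock prices: S_uuu = 219.7, S_uud = 135.2, S_udd = 83.2, S_ddd = 51.2
Terminal payoffs (K − S): max(-114.7, 0) = 0, max(-30.2, 0) = 0, max(21.8, 0) = 21.8, max(53.8, 0) = 53.8
Node uu (S = 169): continuation = e^(−0.05)·[0.5025·0.0000 + 0.4975·0.0000] = 0.0000; exercise value = 0.0000 ≤ continuation, so V_uu = 0.0000
Node ud (S = 104): continuation = e^(−0.05)·[0.5025·0.0000 + 0.4975·21.8000] = 10.3157; exercise value = 1.0000 ≤ continuation, so V_ud = 10.3157
Node dd (S = 64): continuation = e^(−0.05)·[0.5025·21.8000 + 0.4975·53.8000] = 35.8791; exercise value = 41.0000 > continuation, so V_dd = 41.0000 (exercise)
Node u (S = 130): continuation = e^(−0.05)·[0.5025·0.0000 + 0.4975·10.3157] = 4.8813; exercise value = 0.0000 ≤ continuation, so V_u = 4.8813
Node d (S = 80): continuation = e^(−0.05)·[0.5025·10.3157 + 0.4975·41.0000] = 24.3323; exercise value = 25.0000 > continuation, so V_d = 25.0000 (exercise)
Node 0 (S = 100): continuation = e^(−0.05)·[0.5025·4.8813 + 0.4975·25.0000] = 14.1634; exercise value = 5.0000 ≤ continuation, so V_0 = 14.1634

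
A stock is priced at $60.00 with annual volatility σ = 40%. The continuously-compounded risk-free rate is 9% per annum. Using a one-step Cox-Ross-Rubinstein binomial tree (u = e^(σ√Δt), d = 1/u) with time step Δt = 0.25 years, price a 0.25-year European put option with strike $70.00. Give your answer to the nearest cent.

CRR parameters: u = e^(σ√Δt) = e^(0.4·√0.25) = 1.2214, d = 1/u = 0.8187
Per-period rate: rΔt = 0.09·0.25 = 0.0225, so R = e^0.0225 = 1.0228
Risk-neutral probability p = (e^0.0225 − 0.8187)/(1.2214 − 0.8187) = 0.2040/0.4027 = 0.5067
Terminal stock prices: S_u = 73.28, S_d = 49.12
Terminal payoffs (K − S): max(-3.284, 0) = 0, max(20.88, 0) = 20.88
Node 0 (S = 60): V_0 = e^(−0.0225)·[0.5067·0.0000 + 0.4933·20.8762] = 10.0696

$10.07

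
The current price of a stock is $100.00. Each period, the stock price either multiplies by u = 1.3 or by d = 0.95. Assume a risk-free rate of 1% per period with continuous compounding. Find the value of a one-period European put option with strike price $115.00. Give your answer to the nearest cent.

Risk-neutral probability p = (e^0.01 − 0.95)/(1.3 − 0.95) = 0.0601/0.3500 = 0.1716
Terminal stock prices: S_u = 130, S_d = 95
Terminal payoffs (K − S): max(-15, 0) = 0, max(20, 0) = 20
Node 0 (S = 100): V_0 = e^(−0.01)·[0.1716·0.0000 + 0.8284·20.0000] = 16.4037

$16.40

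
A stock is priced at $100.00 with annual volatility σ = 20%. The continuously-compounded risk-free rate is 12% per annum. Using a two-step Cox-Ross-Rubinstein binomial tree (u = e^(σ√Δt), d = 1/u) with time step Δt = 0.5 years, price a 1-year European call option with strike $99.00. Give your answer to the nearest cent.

CRR parameters: u = e^(σ√Δt) = e^(0.2·√0.5) = 1.1519, d = 1/u = 0.8681
Per-period rate: rΔt = 0.12·0.5 = 0.06, so R = e^0.06 = 1.0618
Risk-neutral probability p = (e^0.06 − 0.8681)/(1.1519 − 0.8681) = 0.1937/0.2838 = 0.6826
Terminal stock prices: S_uu = 132.7, S_ud = 100, S_dd = 75.36
Terminal payoffs (S − K): max(33.69, 0) = 33.69, max(1, 0) = 1, max(-23.64, 0) = 0
Node u (S = 115.2): V_u = e^(−0.06)·[0.6826·33.6896 + 0.3174·1.0000] = 21.9563
Node d (S = 86.81): V_d = e^(−0.06)·[0.6826·1.0000 + 0.3174·0.0000] = 0.6428
Node 0 (S = 100): V_0 = e^(−0.06)·[0.6826·21.9563 + 0.3174·0.6428] = 14.3068

$14.31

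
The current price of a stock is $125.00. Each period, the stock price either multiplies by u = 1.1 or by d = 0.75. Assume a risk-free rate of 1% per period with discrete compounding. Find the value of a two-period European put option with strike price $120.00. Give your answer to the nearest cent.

$9.54

Risk-neutral probability p = (1 + 0.01 − 0.75)/(1.1 − 0.75) = 0.2600/0.3500 = 0.7429
Terminal stock prices: S_uu = 151.3, S_ud = 103.1, S_dd = 70.31
Terminal payoffs (K − S): max(-31.25, 0) = 0, max(16.88, 0) = 16.88, max(49.69, 0) = 49.69
Node u (S = 137.5): V_u = 1/1.01·[0.7429·0.0000 + 0.2571·16.8750] = 4.2963
Node d (S = 93.75): V_d = 1/1.01·[0.7429·16.8750 + 0.2571·49.6875] = 25.0619
Node 0 (S = 125): V_0 = 1/1.01·[0.7429·4.2963 + 0.2571·25.0619] = 9.5406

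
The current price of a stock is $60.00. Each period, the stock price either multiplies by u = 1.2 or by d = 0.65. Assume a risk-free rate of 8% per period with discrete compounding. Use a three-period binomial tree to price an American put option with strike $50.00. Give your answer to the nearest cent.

$2.80

Risk-neutral probability p = (1 + 0.08 − 0.65)/(1.2 − 0.65) = 0.4300/0.5500 = 0.7818
Terminal stock prices: S_uuu = 103.7, S_uud = 56.16, S_udd = 30.42, S_ddd = 16.48
Terminal payoffs (K − S): max(-53.68, 0) = 0, max(-6.16, 0) = 0, max(19.58, 0) = 19.58, max(33.52, 0) = 33.52
Node uu (S = 86.4): continuation = 1/1.08·[0.7818·0.0000 + 0.2182·0.0000] = 0.0000; exercise value = 0.0000 ≤ continuation, so V_uu = 0.0000
Node ud (S = 46.8): continuation = 1/1.08·[0.7818·0.0000 + 0.2182·19.5800] = 3.9556; exercise value = 3.2000 ≤ continuation, so V_ud = 3.9556
Node dd (S = 25.35): continuation = 1/1.08·[0.7818·19.5800 + 0.2182·33.5225] = 20.9463; exercise value = 24.6500 > continuation, so V_dd = 24.6500 (exercise)
Node u (S = 72): continuation = 1/1.08·[0.7818·0.0000 + 0.2182·3.9556] = 0.7991; exercise value = 0.0000 ≤ continuation, so V_u = 0.7991
Node d (S = 39): continuation = 1/1.08·[0.7818·3.9556 + 0.2182·24.6500] = 7.8432; exercise value = 11.0000 > continuation, so V_d = 11.0000 (exercise)
Node 0 (S = 60): continuation = 1/1.08·[0.7818·0.7991 + 0.2182·11.0000] = 2.8007; exercise value = 0.0000 ≤ continuation, so V_0 = 2.8007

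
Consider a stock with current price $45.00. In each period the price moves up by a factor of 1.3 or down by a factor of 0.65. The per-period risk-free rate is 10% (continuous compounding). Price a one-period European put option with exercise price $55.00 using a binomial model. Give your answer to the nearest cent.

Risk-neutral probability p = (e^0.1 − 0.65)/(1.3 − 0.65) = 0.4552/0.6500 = 0.7003
Terminal stock prices: S_u = 58.5, S_d = 29.25
Terminal payoffs (K − S): max(-3.5, 0) = 0, max(25.75, 0) = 25.75
Node 0 (S = 45): V_0 = e^(−0.1)·[0.7003·0.0000 + 0.2997·25.7500] = 6.9837

$6.98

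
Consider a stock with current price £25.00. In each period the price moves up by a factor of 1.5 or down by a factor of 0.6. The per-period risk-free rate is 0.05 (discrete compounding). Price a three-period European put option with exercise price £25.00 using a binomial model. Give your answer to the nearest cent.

Risk-neutral probability p = (1 + 0.05 − 0.6)/(1.5 − 0.6) = 0.4500/0.9000 = 0.5000
Terminal stock prices: S_uuu = 84.38, S_uud = 33.75, S_udd = 13.5, S_ddd = 5.4
Terminal payoffs (K − S): max(-59.38, 0) = 0, max(-8.75, 0) = 0, max(11.5, 0) = 11.5, max(19.6, 0) = 19.6
Node uu (S = 56.25): V_uu = 1/1.05·[0.5000·0.0000 + 0.5000·0.0000] = 0.0000
Node ud (S = 22.5): V_ud = 1/1.05·[0.5000·0.0000 + 0.5000·11.5000] = 5.4762
Node dd (S = 9): V_dd = 1/1.05·[0.5000·11.5000 + 0.5000·19.6000] = 14.8095
Node u (S = 37.5): V_u = 1/1.05·[0.5000·0.0000 + 0.5000·5.4762] = 2.6077
Node d (S = 15): V_d = 1/1.05·[0.5000·5.4762 + 0.5000·14.8095] = 9.6599
Node 0 (S = 25): V_0 = 1/1.05·[0.5000·2.6077 + 0.5000·9.6599] = 5.8417

£5.84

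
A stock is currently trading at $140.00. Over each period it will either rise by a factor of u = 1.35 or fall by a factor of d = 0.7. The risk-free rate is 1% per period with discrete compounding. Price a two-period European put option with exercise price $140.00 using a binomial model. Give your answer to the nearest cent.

$22.92

Risk-neutral probability p = (1 + 0.01 − 0.7)/(1.35 − 0.7) = 0.3100/0.6500 = 0.4769
Terminal stock prices: S_uu = 255.2, S_ud = 132.3, S_dd = 68.6
Terminal payoffs (K − S): max(-115.2, 0) = 0, max(7.7, 0) = 7.7, max(71.4, 0) = 71.4
Node u (S = 189): V_u = 1/1.01·[0.4769·0.0000 + 0.5231·7.7000] = 3.9878
Node d (S = 98): V_d = 1/1.01·[0.4769·7.7000 + 0.5231·71.4000] = 40.6139
Node 0 (S = 140): V_0 = 1/1.01·[0.4769·3.9878 + 0.5231·40.6139] = 22.9169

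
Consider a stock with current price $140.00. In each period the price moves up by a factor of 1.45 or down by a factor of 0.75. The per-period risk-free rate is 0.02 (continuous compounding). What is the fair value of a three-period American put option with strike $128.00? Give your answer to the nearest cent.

Risk-neutral probability p = (e^0.02 − 0.75)/(1.45 − 0.75) = 0.2702/0.7000 = 0.3860
Terminal stock prices: S_uuu = 426.8, S_uud = 220.8, S_udd = 114.2, S_ddd = 59.06
Terminal payoffs (K − S): max(-298.8, 0) = 0, max(-92.76, 0) = 0, max(13.81, 0) = 13.81, max(68.94, 0) = 68.94
Node uu (S = 294.4): continuation = e^(−0.02)·[0.3860·0.0000 + 0.6140·0.0000] = 0.0000; exercise value = 0.0000 ≤ continuation, so V_uu = 0.0000
Node ud (S = 152.2): continuation = e^(−0.02)·[0.3860·0.0000 + 0.6140·13.8125] = 8.3129; exercise value = 0.0000 ≤ continuation, so V_ud = 8.3129
Node dd (S = 78.75): continuation = e^(−0.02)·[0.3860·13.8125 + 0.6140·68.9375] = 46.7154; exercise value = 49.2500 > continuation, so V_dd = 49.2500 (exercise)
Node u (S = 203): continuation = e^(−0.02)·[0.3860·0.0000 + 0.6140·8.3129] = 5.0030; exercise value = 0.0000 ≤ continuation, so V_u = 5.0030
Node d (S = 105): continuation = e^(−0.02)·[0.3860·8.3129 + 0.6140·49.2500] = 32.7859; exercise value = 23.0000 ≤ continuation, so V_d = 32.7859
Node 0 (S = 140): continuation = e^(−0.02)·[0.3860·5.0030 + 0.6140·32.7859] = 21.6248; exercise value = 0.0000 ≤ continuation, so V_0 = 21.6248

$21.62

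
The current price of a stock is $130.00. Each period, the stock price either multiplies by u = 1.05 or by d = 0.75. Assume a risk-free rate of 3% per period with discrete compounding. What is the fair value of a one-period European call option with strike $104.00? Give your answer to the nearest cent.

Risk-neutral probability p = (1 + 0.03 − 0.75)/(1.05 − 0.75) = 0.2800/0.3000 = 0.9333
Terminal stock prices: S_u = 136.5, S_d = 97.5
Terminal payoffs (S − K): max(32.5, 0) = 32.5, max(-6.5, 0) = 0
Node 0 (S = 130): V_0 = 1/1.03·[0.9333·32.5000 + 0.0667·0.0000] = 29.4498

$29.45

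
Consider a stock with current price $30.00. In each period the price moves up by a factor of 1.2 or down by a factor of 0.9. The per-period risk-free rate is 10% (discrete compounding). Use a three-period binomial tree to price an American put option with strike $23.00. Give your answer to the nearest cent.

$0.03

Risk-neutral probability p = (1 + 0.1 − 0.9)/(1.2 − 0.9) = 0.2000/0.3000 = 0.6667
Terminal stock prices: S_uuu = 51.84, S_uud = 38.88, S_udd = 29.16, S_ddd = 21.87
Terminal payoffs (K − S): max(-28.84, 0) = 0, max(-15.88, 0) = 0, max(-6.16, 0) = 0, max(1.13, 0) = 1.13
Node uu (S = 43.2): continuation = 1/1.1·[0.6667·0.0000 + 0.3333·0.0000] = 0.0000; exercise value = 0.0000 ≤ continuation, so V_uu = 0.0000
Node ud (S = 32.4): continuation = 1/1.1·[0.6667·0.0000 + 0.3333·0.0000] = 0.0000; exercise value = 0.0000 ≤ continuation, so V_ud = 0.0000
Node dd (S = 24.3): continuation = 1/1.1·[0.6667·0.0000 + 0.3333·1.1300] = 0.3424; exercise value = 0.0000 ≤ continuation, so V_dd = 0.3424
Node u (S = 36): continuation = 1/1.1·[0.6667·0.0000 + 0.3333·0.0000] = 0.0000; exercise value = 0.0000 ≤ continuation, so V_u = 0.0000
Node d (S = 27): continuation = 1/1.1·[0.6667·0.0000 + 0.3333·0.3424] = 0.1038; exercise value = 0.0000 ≤ continuation, so V_d = 0.1038
Node 0 (S = 30): continuation = 1/1.1·[0.6667·0.0000 + 0.3333·0.1038] = 0.0314; exercise value = 0.0000 ≤ continuation, so V_0 = 0.0314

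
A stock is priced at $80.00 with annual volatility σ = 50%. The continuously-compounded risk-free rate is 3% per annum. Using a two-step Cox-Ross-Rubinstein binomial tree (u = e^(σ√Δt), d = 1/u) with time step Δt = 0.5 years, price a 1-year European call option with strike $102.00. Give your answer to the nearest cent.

$10.99

CRR parameters: u = e^(σ√Δt) = e^(0.5·√0.5) = 1.4241, d = 1/u = 0.7022
Per-period rate: rΔt = 0.03·0.5 = 0.015, so R = e^0.015 = 1.0151
Risk-neutral probability p = (e^0.015 − 0.7022)/(1.4241 − 0.7022) = 0.3129/0.7219 = 0.4335
Terminal stock prices: S_uu = 162.2, S_ud = 80, S_dd = 39.45
Terminal payoffs (S − K): max(60.25, 0) = 60.25, max(-22, 0) = 0, max(-62.55, 0) = 0
Node u (S = 113.9): V_u = e^(−0.015)·[0.4335·60.2492 + 0.5665·0.0000] = 25.7265
Node d (S = 56.18): V_d = e^(−0.015)·[0.4335·0.0000 + 0.5665·0.0000] = 0.0000
Node 0 (S = 80): V_0 = e^(−0.015)·[0.4335·25.7265 + 0.5665·0.0000] = 10.9853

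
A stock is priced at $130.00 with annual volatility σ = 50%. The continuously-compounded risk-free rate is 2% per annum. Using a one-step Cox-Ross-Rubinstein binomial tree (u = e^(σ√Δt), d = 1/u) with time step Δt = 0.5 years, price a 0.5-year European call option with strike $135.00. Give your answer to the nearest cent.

CRR parameters: u = e^(σ√Δt) = e^(0.5·√0.5) = 1.4241, d = 1/u = 0.7022
Per-period rate: rΔt = 0.02·0.5 = 0.01, so R = e^0.01 = 1.0101
Risk-neutral probability p = (e^0.01 − 0.7022)/(1.4241 − 0.7022) = 0.3079/0.7219 = 0.4264
Terminal stock prices: S_u = 185.1, S_d = 91.28
Terminal payoffs (S − K): max(50.14, 0) = 50.14, max(-43.72, 0) = 0
Node 0 (S = 130): V_0 = e^(−0.01)·[0.4264·50.1355 + 0.5736·0.0000] = 21.1671

$21.17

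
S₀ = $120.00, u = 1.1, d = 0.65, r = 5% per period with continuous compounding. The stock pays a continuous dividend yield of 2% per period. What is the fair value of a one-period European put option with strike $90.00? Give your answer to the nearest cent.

$1.76

Per-period risk-free factor R = e^0.05 = 1.0513; dividend-adjusted growth = e^(0.05−0.02) = 1.0305.
Risk-neutral probability p = (1.0305 − 0.65)/(1.1 − 0.65) = 0.3805/0.4500 = 0.8455
Terminal stock prices: S_u = 132, S_d = 78
Terminal payoffs (K − S): max(-42, 0) = 0, max(12, 0) = 12
Node 0 (S = 120): V_0 = e^(−0.05)·[0.8455·0.0000 + 0.1545·12.0000] = 1.7641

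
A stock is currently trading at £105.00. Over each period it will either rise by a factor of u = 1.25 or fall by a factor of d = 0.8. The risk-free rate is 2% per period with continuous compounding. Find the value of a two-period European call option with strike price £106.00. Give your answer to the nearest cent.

Risk-neutral probability p = (e^0.02 − 0.8)/(1.25 − 0.8) = 0.2202/0.4500 = 0.4893
Terminal stock prices: S_uu = 164.1, S_ud = 105, S_dd = 67.2
Terminal payoffs (S − K): max(58.06, 0) = 58.06, max(-1, 0) = 0, max(-38.8, 0) = 0
Node u (S = 131.2): V_u = e^(−0.02)·[0.4893·58.0625 + 0.5107·0.0000] = 27.8495
Node d (S = 84): V_d = e^(−0.02)·[0.4893·0.0000 + 0.5107·0.0000] = 0.0000
Node 0 (S = 105): V_0 = e^(−0.02)·[0.4893·27.8495 + 0.5107·0.0000] = 13.3579

£13.36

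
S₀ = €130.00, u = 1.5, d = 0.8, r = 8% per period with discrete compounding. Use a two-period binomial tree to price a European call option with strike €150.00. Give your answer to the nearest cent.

€22.02

Risk-neutral probability p = (1 + 0.08 − 0.8)/(1.5 − 0.8) = 0.2800/0.7000 = 0.4000
Terminal stock prices: S_uu = 292.5, S_ud = 156, S_dd = 83.2
Terminal payoffs (S − K): max(142.5, 0) = 142.5, max(6, 0) = 6, max(-66.8, 0) = 0
Node u (S = 195): V_u = 1/1.08·[0.4000·142.5000 + 0.6000·6.0000] = 56.1111
Node d (S = 104): V_d = 1/1.08·[0.4000·6.0000 + 0.6000·0.0000] = 2.2222
Node 0 (S = 130): V_0 = 1/1.08·[0.4000·56.1111 + 0.6000·2.2222] = 22.0165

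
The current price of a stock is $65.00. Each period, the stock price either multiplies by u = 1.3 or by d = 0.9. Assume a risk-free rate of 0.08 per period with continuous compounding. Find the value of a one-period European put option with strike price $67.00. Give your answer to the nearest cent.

$4.25

Risk-neutral probability p = (e^0.08 − 0.9)/(1.3 − 0.9) = 0.1833/0.4000 = 0.4582
Terminal stock prices: S_u = 84.5, S_d = 58.5
Terminal payoffs (K − S): max(-17.5, 0) = 0, max(8.5, 0) = 8.5
Node 0 (S = 65): V_0 = e^(−0.08)·[0.4582·0.0000 + 0.5418·8.5000] = 4.2511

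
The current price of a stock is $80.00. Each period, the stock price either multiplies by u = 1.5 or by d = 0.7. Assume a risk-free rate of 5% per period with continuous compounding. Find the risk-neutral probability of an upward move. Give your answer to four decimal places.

Risk-neutral probability p = (e^0.05 − 0.7)/(1.5 − 0.7) = 0.3513/0.8000 = 0.4391

p = 0.4391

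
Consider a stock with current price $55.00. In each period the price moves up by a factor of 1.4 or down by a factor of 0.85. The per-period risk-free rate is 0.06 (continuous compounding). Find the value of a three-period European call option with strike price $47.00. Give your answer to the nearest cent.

Risk-neutral probability p = (e^0.06 − 0.85)/(1.4 − 0.85) = 0.2118/0.5500 = 0.3852
Terminal stock prices: S_uuu = 150.9, S_uud = 91.63, S_udd = 55.63, S_ddd = 33.78
Terminal payoffs (S − K): max(103.9, 0) = 103.9, max(44.63, 0) = 44.63, max(8.632, 0) = 8.632, max(-13.22, 0) = 0
Node uu (S = 107.8): V_uu = e^(−0.06)·[0.3852·103.9200 + 0.6148·44.6300] = 63.5371
Node ud (S = 65.45): V_ud = e^(−0.06)·[0.3852·44.6300 + 0.6148·8.6325] = 21.1871
Node dd (S = 39.74): V_dd = e^(−0.06)·[0.3852·8.6325 + 0.6148·0.0000] = 3.1312
Node u (S = 77): V_u = e^(−0.06)·[0.3852·63.5371 + 0.6148·21.1871] = 35.3147
Node d (S = 46.75): V_d = e^(−0.06)·[0.3852·21.1871 + 0.6148·3.1312] = 9.4982
Node 0 (S = 55): V_0 = e^(−0.06)·[0.3852·35.3147 + 0.6148·9.4982] = 18.3095

$18.31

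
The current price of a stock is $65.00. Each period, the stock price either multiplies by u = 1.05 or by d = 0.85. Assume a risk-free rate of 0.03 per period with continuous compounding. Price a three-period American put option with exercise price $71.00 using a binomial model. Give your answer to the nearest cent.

Risk-neutral probability p = (e^0.03 − 0.85)/(1.05 − 0.85) = 0.1805/0.2000 = 0.9023
Terminal stock prices: S_uuu = 75.25, S_uud = 60.91, S_udd = 49.31, S_ddd = 39.92
Terminal payoffs (K − S): max(-4.246, 0) = 0, max(10.09, 0) = 10.09, max(21.69, 0) = 21.69, max(31.08, 0) = 31.08
Node uu (S = 71.66): continuation = e^(−0.03)·[0.9023·0.0000 + 0.0977·10.0869] = 0.9566; exercise value = 0.0000 ≤ continuation, so V_uu = 0.9566
Node ud (S = 58.01): continuation = e^(−0.03)·[0.9023·10.0869 + 0.0977·21.6894] = 10.8891; exercise value = 12.9875 > continuation, so V_ud = 12.9875 (exercise)
Node dd (S = 46.96): continuation = e^(−0.03)·[0.9023·21.6894 + 0.0977·31.0819] = 21.9391; exercise value = 24.0375 > continuation, so V_dd = 24.0375 (exercise)
Node u (S = 68.25): continuation = e^(−0.03)·[0.9023·0.9566 + 0.0977·12.9875] = 2.0694; exercise value = 2.7500 > continuation, so V_u = 2.7500 (exercise)
Node d (S = 55.25): continuation = e^(−0.03)·[0.9023·12.9875 + 0.0977·24.0375] = 13.6516; exercise value = 15.7500 > continuation, so V_d = 15.7500 (exercise)
Node 0 (S = 65): continuation = e^(−0.03)·[0.9023·2.7500 + 0.0977·15.7500] = 3.9016; exercise value = 6.0000 > continuation, so V_0 = 6.0000 (exercise)

$6.00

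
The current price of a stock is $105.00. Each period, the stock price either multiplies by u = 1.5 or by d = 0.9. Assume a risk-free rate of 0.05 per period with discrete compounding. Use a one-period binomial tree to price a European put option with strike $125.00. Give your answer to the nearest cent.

$21.79

Risk-neutral probability p = (1 + 0.05 − 0.9)/(1.5 − 0.9) = 0.1500/0.6000 = 0.2500
Terminal stock prices: S_u = 157.5, S_d = 94.5
Terminal payoffs (K − S): max(-32.5, 0) = 0, max(30.5, 0) = 30.5
Node 0 (S = 105): V_0 = 1/1.05·[0.2500·0.0000 + 0.7500·30.5000] = 21.7857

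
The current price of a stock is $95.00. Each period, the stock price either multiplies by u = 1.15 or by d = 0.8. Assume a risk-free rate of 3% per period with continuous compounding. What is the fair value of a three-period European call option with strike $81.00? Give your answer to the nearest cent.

$24.48

Risk-neutral probability p = (e^0.03 − 0.8)/(1.15 − 0.8) = 0.2305/0.3500 = 0.6584
Terminal stock prices: S_uuu = 144.5, S_uud = 100.5, S_udd = 69.92, S_ddd = 48.64
Terminal payoffs (S − K): max(63.48, 0) = 63.48, max(19.51, 0) = 19.51, max(-11.08, 0) = 0, max(-32.36, 0) = 0
Node uu (S = 125.6): V_uu = e^(−0.03)·[0.6584·63.4831 + 0.3416·19.5100] = 47.0314
Node ud (S = 87.4): V_ud = e^(−0.03)·[0.6584·19.5100 + 0.3416·0.0000] = 12.4665
Node dd (S = 60.8): V_dd = e^(−0.03)·[0.6584·0.0000 + 0.3416·0.0000] = 0.0000
Node u (S = 109.2): V_u = e^(−0.03)·[0.6584·47.0314 + 0.3416·12.4665] = 34.1844
Node d (S = 76): V_d = e^(−0.03)·[0.6584·12.4665 + 0.3416·0.0000] = 7.9659
Node 0 (S = 95): V_0 = e^(−0.03)·[0.6584·34.1844 + 0.3416·7.9659] = 24.4836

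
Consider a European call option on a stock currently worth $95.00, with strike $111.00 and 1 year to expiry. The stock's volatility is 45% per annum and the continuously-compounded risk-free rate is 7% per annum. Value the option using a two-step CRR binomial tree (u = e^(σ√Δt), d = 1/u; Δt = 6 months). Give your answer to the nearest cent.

$14.48

CRR parameters: u = e^(σ√Δt) = e^(0.45·√0.5) = 1.3746, d = 1/u = 0.7275
Per-period rate: rΔt = 0.07·0.5 = 0.035, so R = e^0.035 = 1.0356
Risk-neutral probability p = (e^0.035 − 0.7275)/(1.3746 − 0.7275) = 0.3082/0.6472 = 0.4762
Terminal stock prices: S_uu = 179.5, S_ud = 95, S_dd = 50.27
Terminal payoffs (S − K): max(68.52, 0) = 68.52, max(-16, 0) = 0, max(-60.73, 0) = 0
Node u (S = 130.6): V_u = e^(−0.035)·[0.4762·68.5176 + 0.5238·0.0000] = 31.5027
Node d (S = 69.11): V_d = e^(−0.035)·[0.4762·0.0000 + 0.5238·0.0000] = 0.0000
Node 0 (S = 95): V_0 = e^(−0.035)·[0.4762·31.5027 + 0.5238·0.0000] = 14.4842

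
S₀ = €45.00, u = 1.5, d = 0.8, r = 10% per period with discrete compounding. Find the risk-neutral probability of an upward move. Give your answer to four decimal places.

Risk-neutral probability p = (1 + 0.1 − 0.8)/(1.5 − 0.8) = 0.3000/0.7000 = 0.4286

p = 0.4286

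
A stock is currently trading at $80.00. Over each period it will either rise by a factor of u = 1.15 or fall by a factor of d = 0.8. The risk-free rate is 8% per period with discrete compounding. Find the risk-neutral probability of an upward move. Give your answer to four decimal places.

p = 0.8000

Risk-neutral probability p = (1 + 0.08 − 0.8)/(1.15 − 0.8) = 0.2800/0.3500 = 0.8000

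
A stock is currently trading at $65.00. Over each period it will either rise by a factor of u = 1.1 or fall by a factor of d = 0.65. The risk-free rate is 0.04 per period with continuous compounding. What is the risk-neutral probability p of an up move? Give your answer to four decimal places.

Risk-neutral probability p = (e^0.04 − 0.65)/(1.1 − 0.65) = 0.3908/0.4500 = 0.8685

p = 0.8685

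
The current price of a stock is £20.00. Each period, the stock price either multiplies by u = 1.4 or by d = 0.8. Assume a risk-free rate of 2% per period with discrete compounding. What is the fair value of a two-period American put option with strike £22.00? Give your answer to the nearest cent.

Risk-neutral probability p = (1 + 0.02 − 0.8)/(1.4 − 0.8) = 0.2200/0.6000 = 0.3667
Terminal stock prices: S_uu = 39.2, S_ud = 22.4, S_dd = 12.8
Terminal payoffs (K − S): max(-17.2, 0) = 0, max(-0.4, 0) = 0, max(9.2, 0) = 9.2
Node u (S = 28): continuation = 1/1.02·[0.3667·0.0000 + 0.6333·0.0000] = 0.0000; exercise value = 0.0000 ≤ continuation, so V_u = 0.0000
Node d (S = 16): continuation = 1/1.02·[0.3667·0.0000 + 0.6333·9.2000] = 5.7124; exercise value = 6.0000 > continuation, so V_d = 6.0000 (exercise)
Node 0 (S = 20): continuation = 1/1.02·[0.3667·0.0000 + 0.6333·6.0000] = 3.7255; exercise value = 2.0000 ≤ continuation, so V_0 = 3.7255

£3.73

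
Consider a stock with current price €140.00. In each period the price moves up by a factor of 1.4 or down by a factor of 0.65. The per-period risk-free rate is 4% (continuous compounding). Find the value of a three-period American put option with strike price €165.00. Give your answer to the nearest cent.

Risk-neutral probability p = (e^0.04 − 0.65)/(1.4 − 0.65) = 0.3908/0.7500 = 0.5211
Terminal stock prices: S_uuu = 384.2, S_uud = 178.4, S_udd = 82.81, S_ddd = 38.45
Terminal payoffs (K − S): max(-219.2, 0) = 0, max(-13.36, 0) = 0, max(82.19, 0) = 82.19, max(126.6, 0) = 126.6
Node uu (S = 274.4): continuation = e^(−0.04)·[0.5211·0.0000 + 0.4789·0.0000] = 0.0000; exercise value = 0.0000 ≤ continuation, so V_uu = 0.0000
Node ud (S = 127.4): continuation = e^(−0.04)·[0.5211·0.0000 + 0.4789·82.1900] = 37.8189; exercise value = 37.6000 ≤ continuation, so V_ud = 37.8189
Node dd (S = 59.15): continuation = e^(−0.04)·[0.5211·82.1900 + 0.4789·126.5525] = 99.3803; exercise value = 105.8500 > continuation, so V_dd = 105.8500 (exercise)
Node u (S = 196): continuation = e^(−0.04)·[0.5211·0.0000 + 0.4789·37.8189] = 17.4020; exercise value = 0.0000 ≤ continuation, so V_u = 17.4020
Node d (S = 91): continuation = e^(−0.04)·[0.5211·37.8189 + 0.4789·105.8500] = 67.6399; exercise value = 74.0000 > continuation, so V_d = 74.0000 (exercise)
Node 0 (S = 140): continuation = e^(−0.04)·[0.5211·17.4020 + 0.4789·74.0000] = 42.7627; exercise value = 25.0000 ≤ continuation, so V_0 = 42.7627

€42.76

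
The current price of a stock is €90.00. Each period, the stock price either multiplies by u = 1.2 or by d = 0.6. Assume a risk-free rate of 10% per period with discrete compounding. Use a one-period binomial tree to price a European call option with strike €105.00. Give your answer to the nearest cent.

Risk-neutral probability p = (1 + 0.1 − 0.6)/(1.2 − 0.6) = 0.5000/0.6000 = 0.8333
Terminal stock prices: S_u = 108, S_d = 54
Terminal payoffs (S − K): max(3, 0) = 3, max(-51, 0) = 0
Node 0 (S = 90): V_0 = 1/1.1·[0.8333·3.0000 + 0.1667·0.0000] = 2.2727

€2.27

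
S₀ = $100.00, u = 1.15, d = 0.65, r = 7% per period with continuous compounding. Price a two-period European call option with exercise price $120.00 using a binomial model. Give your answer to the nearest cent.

$7.60

Risk-neutral probability p = (e^0.07 − 0.65)/(1.15 − 0.65) = 0.4225/0.5000 = 0.8450
Terminal stock prices: S_uu = 132.2, S_ud = 74.75, S_dd = 42.25
Terminal payoffs (S − K): max(12.25, 0) = 12.25, max(-45.25, 0) = 0, max(-77.75, 0) = 0
Node u (S = 115): V_u = e^(−0.07)·[0.8450·12.2500 + 0.1550·0.0000] = 9.6516
Node d (S = 65): V_d = e^(−0.07)·[0.8450·0.0000 + 0.1550·0.0000] = 0.0000
Node 0 (S = 100): V_0 = e^(−0.07)·[0.8450·9.6516 + 0.1550·0.0000] = 7.6044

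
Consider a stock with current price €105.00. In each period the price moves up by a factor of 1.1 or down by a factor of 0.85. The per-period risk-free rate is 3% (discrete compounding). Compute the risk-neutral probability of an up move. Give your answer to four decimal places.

Risk-neutral probability p = (1 + 0.03 − 0.85)/(1.1 − 0.85) = 0.1800/0.2500 = 0.7200

p = 0.7200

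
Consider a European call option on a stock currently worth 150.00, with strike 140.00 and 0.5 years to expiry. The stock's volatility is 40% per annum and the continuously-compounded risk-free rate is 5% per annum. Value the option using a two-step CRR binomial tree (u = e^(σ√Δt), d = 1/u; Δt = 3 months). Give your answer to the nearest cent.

CRR parameters: u = e^(σ√Δt) = e^(0.4·√0.25) = 1.2214, d = 1/u = 0.8187
Per-period rate: rΔt = 0.05·0.25 = 0.0125, so R = e^0.0125 = 1.0126
Risk-neutral probability p = (e^0.0125 − 0.8187)/(1.2214 − 0.8187) = 0.1938/0.4027 = 0.4814
Terminal stock prices: S_uu = 223.8, S_ud = 150, S_dd = 100.5
Terminal payoffs (S − K): max(83.77, 0) = 83.77, max(10, 0) = 10, max(-39.45, 0) = 0
Node u (S = 183.2): V_u = e^(−0.0125)·[0.4814·83.7737 + 0.5186·10.0000] = 44.9495
Node d (S = 122.8): V_d = e^(−0.0125)·[0.4814·10.0000 + 0.5186·0.0000] = 4.7542
Node 0 (S = 150): V_0 = e^(−0.0125)·[0.4814·44.9495 + 0.5186·4.7542] = 23.8050

23.80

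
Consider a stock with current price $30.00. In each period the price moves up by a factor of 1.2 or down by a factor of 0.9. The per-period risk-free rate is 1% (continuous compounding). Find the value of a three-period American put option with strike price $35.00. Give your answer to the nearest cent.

Risk-neutral probability p = (e^0.01 − 0.9)/(1.2 − 0.9) = 0.1101/0.3000 = 0.3668
Terminal stock prices: S_uuu = 51.84, S_uud = 38.88, S_udd = 29.16, S_ddd = 21.87
Terminal payoffs (K − S): max(-16.84, 0) = 0, max(-3.88, 0) = 0, max(5.84, 0) = 5.84, max(13.13, 0) = 13.13
Node uu (S = 43.2): continuation = e^(−0.01)·[0.3668·0.0000 + 0.6332·0.0000] = 0.0000; exercise value = 0.0000 ≤ continuation, so V_uu = 0.0000
Node ud (S = 32.4): continuation = e^(−0.01)·[0.3668·0.0000 + 0.6332·5.8400] = 3.6609; exercise value = 2.6000 ≤ continuation, so V_ud = 3.6609
Node dd (S = 24.3): continuation = e^(−0.01)·[0.3668·5.8400 + 0.6332·13.1300] = 10.3517; exercise value = 10.7000 > continuation, so V_dd = 10.7000 (exercise)
Node u (S = 36): continuation = e^(−0.01)·[0.3668·0.0000 + 0.6332·3.6609] = 2.2949; exercise value = 0.0000 ≤ continuation, so V_u = 2.2949
Node d (S = 27): continuation = e^(−0.01)·[0.3668·3.6609 + 0.6332·10.7000] = 8.0370; exercise value = 8.0000 ≤ continuation, so V_d = 8.0370
Node 0 (S = 30): continuation = e^(−0.01)·[0.3668·2.2949 + 0.6332·8.0370] = 5.8716; exercise value = 5.0000 ≤ continuation, so V_0 = 5.8716

$5.87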